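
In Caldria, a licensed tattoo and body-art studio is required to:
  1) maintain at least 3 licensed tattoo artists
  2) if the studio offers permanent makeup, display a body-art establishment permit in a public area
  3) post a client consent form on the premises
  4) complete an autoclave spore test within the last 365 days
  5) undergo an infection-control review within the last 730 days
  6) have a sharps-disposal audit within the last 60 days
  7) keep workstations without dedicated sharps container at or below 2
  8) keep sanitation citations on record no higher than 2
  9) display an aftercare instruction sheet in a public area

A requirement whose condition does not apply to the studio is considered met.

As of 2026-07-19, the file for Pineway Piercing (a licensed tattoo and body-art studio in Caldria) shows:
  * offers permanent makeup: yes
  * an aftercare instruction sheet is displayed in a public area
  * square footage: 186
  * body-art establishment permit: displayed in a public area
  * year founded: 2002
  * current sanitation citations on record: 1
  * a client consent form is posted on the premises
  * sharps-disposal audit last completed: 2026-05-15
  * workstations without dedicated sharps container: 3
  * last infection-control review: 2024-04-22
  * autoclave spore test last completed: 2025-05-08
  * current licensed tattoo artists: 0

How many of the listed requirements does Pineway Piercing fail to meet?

1. licensed tattoo artists 0 < 3 → not met
2. condition 'offers permanent makeup' holds; body-art establishment permit present → met
3. client consent form present → met
4. autoclave spore test 437 days ago vs limit 365 → not met
5. infection-control review 818 days ago vs limit 730 → not met
6. sharps-disposal audit 65 days ago vs limit 60 → not met
7. workstations without dedicated sharps container 3 > 2 → not met
8. sanitation citations on record 1 ≤ 2 → met
9. aftercare instruction sheet present → met
Not met: 5 of 9

5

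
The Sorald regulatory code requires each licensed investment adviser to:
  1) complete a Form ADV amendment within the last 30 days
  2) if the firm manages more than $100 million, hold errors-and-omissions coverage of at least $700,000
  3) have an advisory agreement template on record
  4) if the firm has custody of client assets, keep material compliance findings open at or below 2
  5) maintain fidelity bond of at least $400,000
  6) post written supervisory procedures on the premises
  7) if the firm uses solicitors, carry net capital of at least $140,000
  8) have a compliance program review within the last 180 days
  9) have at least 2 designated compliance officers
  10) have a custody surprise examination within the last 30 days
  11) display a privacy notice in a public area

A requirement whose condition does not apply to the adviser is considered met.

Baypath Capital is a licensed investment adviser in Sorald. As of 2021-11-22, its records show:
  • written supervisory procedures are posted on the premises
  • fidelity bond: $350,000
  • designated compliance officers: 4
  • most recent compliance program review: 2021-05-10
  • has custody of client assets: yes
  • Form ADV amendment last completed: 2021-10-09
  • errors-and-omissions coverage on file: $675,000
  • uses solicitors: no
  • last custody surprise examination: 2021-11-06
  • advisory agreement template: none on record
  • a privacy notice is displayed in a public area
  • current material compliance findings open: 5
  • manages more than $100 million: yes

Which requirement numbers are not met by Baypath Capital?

1. Form ADV amendment 44 days ago vs limit 30 → not met
2. condition 'manages more than $100 million' holds; errors-and-omissions coverage $675,000 < $700,000 → not met
3. advisory agreement template absent → not met
4. condition 'has custody of client assets' holds; material compliance findings open 5 > 2 → not met
5. fidelity bond $350,000 < $400,000 → not met
6. written supervisory procedures present → met
7. condition 'uses solicitors' does not hold → requirement n/a → met
8. compliance program review 196 days ago vs limit 180 → not met
9. designated compliance officers 4 ≥ 2 → met
10. custody surprise examination 16 days ago vs limit 30 → met
11. privacy notice present → met
Not met: 1, 2, 3, 4, 5, 8

1, 2, 3, 4, 5, 8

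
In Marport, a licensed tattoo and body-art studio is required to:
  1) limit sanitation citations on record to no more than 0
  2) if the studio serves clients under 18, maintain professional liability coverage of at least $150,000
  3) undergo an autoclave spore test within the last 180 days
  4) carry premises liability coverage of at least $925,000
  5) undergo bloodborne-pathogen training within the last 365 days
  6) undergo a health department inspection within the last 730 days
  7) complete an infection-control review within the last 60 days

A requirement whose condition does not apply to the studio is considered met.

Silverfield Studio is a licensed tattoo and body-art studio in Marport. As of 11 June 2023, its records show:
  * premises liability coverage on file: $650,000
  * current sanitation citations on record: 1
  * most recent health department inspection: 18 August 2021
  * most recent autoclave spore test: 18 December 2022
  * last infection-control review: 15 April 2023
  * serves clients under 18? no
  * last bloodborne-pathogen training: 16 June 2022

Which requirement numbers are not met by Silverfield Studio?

1, 4

1. sanitation citations on record 1 > 0 → not met
2. condition 'serves clients under 18' does not hold → requirement n/a → met
3. autoclave spore test 175 days ago vs limit 180 → met
4. premises liability coverage $650,000 < $925,000 → not met
5. bloodborne-pathogen training 360 days ago vs limit 365 → met
6. health department inspection 662 days ago vs limit 730 → met
7. infection-control review 57 days ago vs limit 60 → met
Not met: 1, 4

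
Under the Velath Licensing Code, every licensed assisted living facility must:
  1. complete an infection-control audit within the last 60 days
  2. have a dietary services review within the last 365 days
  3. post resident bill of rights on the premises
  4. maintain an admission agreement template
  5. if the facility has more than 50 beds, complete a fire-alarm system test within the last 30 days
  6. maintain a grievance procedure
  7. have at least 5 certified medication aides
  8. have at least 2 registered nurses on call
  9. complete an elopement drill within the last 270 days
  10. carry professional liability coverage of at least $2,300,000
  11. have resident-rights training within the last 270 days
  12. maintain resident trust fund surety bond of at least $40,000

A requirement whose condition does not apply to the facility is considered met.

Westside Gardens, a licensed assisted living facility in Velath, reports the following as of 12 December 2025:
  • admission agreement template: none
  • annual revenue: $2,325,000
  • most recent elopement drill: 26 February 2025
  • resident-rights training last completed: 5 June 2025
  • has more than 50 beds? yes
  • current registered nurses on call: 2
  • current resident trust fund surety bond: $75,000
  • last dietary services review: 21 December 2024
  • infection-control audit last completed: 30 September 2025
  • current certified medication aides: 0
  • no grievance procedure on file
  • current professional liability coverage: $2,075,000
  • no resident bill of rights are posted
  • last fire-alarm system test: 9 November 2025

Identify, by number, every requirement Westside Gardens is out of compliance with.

1. infection-control audit 73 days ago vs limit 60 → not met
2. dietary services review 356 days ago vs limit 365 → met
3. resident bill of rights absent → not met
4. admission agreement template absent → not met
5. condition 'has more than 50 beds' holds; fire-alarm system test 33 days ago vs limit 30 → not met
6. grievance procedure absent → not met
7. certified medication aides 0 < 5 → not met
8. registered nurses on call 2 ≥ 2 → met
9. elopement drill 289 days ago vs limit 270 → not met
10. professional liability coverage $2,075,000 < $2,300,000 → not met
11. resident-rights training 190 days ago vs limit 270 → met
12. resident trust fund surety bond $75,000 ≥ $40,000 → met
Not met: 1, 3, 4, 5, 6, 7, 9, 10

1, 3, 4, 5, 6, 7, 9, 10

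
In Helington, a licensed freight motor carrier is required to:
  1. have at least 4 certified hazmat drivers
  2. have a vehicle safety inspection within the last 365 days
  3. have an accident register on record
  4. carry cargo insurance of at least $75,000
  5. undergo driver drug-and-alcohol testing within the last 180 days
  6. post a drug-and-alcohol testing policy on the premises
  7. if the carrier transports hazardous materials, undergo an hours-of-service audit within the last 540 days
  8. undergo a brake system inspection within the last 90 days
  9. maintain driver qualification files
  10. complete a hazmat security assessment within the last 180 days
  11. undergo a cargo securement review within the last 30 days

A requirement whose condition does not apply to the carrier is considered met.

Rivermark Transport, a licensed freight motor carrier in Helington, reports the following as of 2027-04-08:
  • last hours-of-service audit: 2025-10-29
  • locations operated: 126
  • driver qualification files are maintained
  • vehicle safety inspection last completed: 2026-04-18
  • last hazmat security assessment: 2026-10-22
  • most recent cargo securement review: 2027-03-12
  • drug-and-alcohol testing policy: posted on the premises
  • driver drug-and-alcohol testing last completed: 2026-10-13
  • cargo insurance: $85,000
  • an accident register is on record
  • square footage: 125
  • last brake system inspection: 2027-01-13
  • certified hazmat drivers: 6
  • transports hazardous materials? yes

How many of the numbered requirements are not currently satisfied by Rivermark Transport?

0

1. certified hazmat drivers 6 ≥ 4 → met
2. vehicle safety inspection 355 days ago vs limit 365 → met
3. accident register present → met
4. cargo insurance $85,000 ≥ $75,000 → met
5. driver drug-and-alcohol testing 177 days ago vs limit 180 → met
6. drug-and-alcohol testing policy present → met
7. condition 'transports hazardous materials' holds; hours-of-service audit 526 days ago vs limit 540 → met
8. brake system inspection 85 days ago vs limit 90 → met
9. driver qualification files present → met
10. hazmat security assessment 168 days ago vs limit 180 → met
11. cargo securement review 27 days ago vs limit 30 → met
Not met: 0 of 11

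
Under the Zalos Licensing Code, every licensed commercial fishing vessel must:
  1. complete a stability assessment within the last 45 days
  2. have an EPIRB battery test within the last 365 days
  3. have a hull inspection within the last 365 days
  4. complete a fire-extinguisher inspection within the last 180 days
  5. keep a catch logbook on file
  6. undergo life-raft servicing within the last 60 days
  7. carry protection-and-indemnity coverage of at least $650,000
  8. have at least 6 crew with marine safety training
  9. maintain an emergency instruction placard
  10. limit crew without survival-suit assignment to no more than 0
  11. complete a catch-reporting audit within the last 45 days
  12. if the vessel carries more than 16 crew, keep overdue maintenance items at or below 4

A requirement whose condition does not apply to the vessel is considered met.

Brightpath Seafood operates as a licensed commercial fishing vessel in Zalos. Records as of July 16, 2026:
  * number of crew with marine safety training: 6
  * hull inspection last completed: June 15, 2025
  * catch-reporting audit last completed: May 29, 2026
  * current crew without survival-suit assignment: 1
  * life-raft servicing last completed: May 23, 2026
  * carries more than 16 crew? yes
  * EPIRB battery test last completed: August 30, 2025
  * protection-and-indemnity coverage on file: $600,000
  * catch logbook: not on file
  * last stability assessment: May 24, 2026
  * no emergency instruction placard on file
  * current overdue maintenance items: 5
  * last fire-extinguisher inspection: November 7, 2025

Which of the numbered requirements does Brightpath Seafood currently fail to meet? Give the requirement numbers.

1, 3, 4, 5, 7, 9, 10, 11, 12

1. stability assessment 53 days ago vs limit 45 → not met
2. EPIRB battery test 320 days ago vs limit 365 → met
3. hull inspection 396 days ago vs limit 365 → not met
4. fire-extinguisher inspection 251 days ago vs limit 180 → not met
5. catch logbook absent → not met
6. life-raft servicing 54 days ago vs limit 60 → met
7. protection-and-indemnity coverage $600,000 < $650,000 → not met
8. crew with marine safety training 6 ≥ 6 → met
9. emergency instruction placard absent → not met
10. crew without survival-suit assignment 1 > 0 → not met
11. catch-reporting audit 48 days ago vs limit 45 → not met
12. condition 'carries more than 16 crew' holds; overdue maintenance items 5 > 4 → not met
Not met: 1, 3, 4, 5, 7, 9, 10, 11, 12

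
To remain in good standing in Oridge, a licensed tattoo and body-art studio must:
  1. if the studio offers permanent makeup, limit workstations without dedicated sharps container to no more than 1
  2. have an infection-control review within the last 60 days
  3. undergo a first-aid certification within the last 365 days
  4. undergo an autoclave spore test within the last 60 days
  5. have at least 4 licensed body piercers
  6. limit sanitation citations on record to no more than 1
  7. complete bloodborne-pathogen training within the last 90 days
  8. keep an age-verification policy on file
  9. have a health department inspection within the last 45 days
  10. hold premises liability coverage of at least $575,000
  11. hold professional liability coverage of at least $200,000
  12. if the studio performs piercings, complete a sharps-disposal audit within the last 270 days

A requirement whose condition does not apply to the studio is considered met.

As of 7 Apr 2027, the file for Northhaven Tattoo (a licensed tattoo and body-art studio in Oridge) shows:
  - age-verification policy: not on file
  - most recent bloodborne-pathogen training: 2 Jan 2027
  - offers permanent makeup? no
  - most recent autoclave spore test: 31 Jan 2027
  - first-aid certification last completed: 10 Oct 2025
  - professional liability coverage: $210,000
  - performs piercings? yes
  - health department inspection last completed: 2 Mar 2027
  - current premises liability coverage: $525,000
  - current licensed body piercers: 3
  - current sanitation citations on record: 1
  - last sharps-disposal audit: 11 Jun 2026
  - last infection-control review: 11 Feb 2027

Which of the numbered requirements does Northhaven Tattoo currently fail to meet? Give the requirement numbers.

1. condition 'offers permanent makeup' does not hold → requirement n/a → met
2. infection-control review 55 days ago vs limit 60 → met
3. first-aid certification 544 days ago vs limit 365 → not met
4. autoclave spore test 66 days ago vs limit 60 → not met
5. licensed body piercers 3 < 4 → not met
6. sanitation citations on record 1 ≤ 1 → met
7. bloodborne-pathogen training 95 days ago vs limit 90 → not met
8. age-verification policy absent → not met
9. health department inspection 36 days ago vs limit 45 → met
10. premises liability coverage $525,000 < $575,000 → not met
11. professional liability coverage $210,000 ≥ $200,000 → met
12. condition 'performs piercings' holds; sharps-disposal audit 300 days ago vs limit 270 → not met
Not met: 3, 4, 5, 7, 8, 10, 12

3, 4, 5, 7, 8, 10, 12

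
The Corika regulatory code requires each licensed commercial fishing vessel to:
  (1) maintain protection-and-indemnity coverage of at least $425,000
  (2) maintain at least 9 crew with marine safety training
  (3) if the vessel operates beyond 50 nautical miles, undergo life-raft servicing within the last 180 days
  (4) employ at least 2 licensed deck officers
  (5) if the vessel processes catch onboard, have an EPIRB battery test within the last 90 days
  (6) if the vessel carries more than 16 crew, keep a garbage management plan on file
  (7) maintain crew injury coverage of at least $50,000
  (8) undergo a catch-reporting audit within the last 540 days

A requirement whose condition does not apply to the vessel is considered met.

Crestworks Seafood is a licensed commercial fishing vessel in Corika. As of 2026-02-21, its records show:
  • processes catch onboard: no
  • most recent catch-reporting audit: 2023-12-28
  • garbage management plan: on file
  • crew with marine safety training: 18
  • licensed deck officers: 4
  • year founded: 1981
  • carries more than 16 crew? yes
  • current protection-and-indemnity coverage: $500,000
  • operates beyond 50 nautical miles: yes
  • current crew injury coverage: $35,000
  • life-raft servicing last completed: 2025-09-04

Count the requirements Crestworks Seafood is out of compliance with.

1. protection-and-indemnity coverage $500,000 ≥ $425,000 → met
2. crew with marine safety training 18 ≥ 9 → met
3. condition 'operates beyond 50 nautical miles' holds; life-raft servicing 170 days ago vs limit 180 → met
4. licensed deck officers 4 ≥ 2 → met
5. condition 'processes catch onboard' does not hold → requirement n/a → met
6. condition 'carries more than 16 crew' holds; garbage management plan present → met
7. crew injury coverage $35,000 < $50,000 → not met
8. catch-reporting audit 786 days ago vs limit 540 → not met
Not met: 2 of 8

2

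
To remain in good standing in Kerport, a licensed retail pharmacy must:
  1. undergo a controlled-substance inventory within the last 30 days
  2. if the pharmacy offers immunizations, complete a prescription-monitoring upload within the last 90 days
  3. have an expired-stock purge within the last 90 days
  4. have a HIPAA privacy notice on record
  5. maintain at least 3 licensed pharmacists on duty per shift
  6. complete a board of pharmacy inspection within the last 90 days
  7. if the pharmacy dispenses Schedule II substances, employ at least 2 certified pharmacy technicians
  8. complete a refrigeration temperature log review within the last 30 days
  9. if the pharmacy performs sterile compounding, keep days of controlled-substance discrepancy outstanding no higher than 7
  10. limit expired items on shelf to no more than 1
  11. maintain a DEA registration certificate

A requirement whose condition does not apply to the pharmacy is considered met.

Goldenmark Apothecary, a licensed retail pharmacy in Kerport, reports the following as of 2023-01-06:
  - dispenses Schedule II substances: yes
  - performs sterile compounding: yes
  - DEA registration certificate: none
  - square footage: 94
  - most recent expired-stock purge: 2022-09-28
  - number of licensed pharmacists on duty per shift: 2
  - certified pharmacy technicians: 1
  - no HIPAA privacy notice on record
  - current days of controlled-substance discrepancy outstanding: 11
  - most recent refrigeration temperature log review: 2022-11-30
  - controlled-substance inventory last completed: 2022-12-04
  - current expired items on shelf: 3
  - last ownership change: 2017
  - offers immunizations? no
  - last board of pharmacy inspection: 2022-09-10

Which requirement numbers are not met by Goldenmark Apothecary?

1. controlled-substance inventory 33 days ago vs limit 30 → not met
2. condition 'offers immunizations' does not hold → requirement n/a → met
3. expired-stock purge 100 days ago vs limit 90 → not met
4. HIPAA privacy notice absent → not met
5. licensed pharmacists on duty per shift 2 < 3 → not met
6. board of pharmacy inspection 118 days ago vs limit 90 → not met
7. condition 'dispenses Schedule II substances' holds; certified pharmacy technicians 1 < 2 → not met
8. refrigeration temperature log review 37 days ago vs limit 30 → not met
9. condition 'performs sterile compounding' holds; days of controlled-substance discrepancy outstanding 11 > 7 → not met
10. expired items on shelf 3 > 1 → not met
11. DEA registration certificate absent → not met
Not met: 1, 3, 4, 5, 6, 7, 8, 9, 10, 11

1, 3, 4, 5, 6, 7, 8, 9, 10, 11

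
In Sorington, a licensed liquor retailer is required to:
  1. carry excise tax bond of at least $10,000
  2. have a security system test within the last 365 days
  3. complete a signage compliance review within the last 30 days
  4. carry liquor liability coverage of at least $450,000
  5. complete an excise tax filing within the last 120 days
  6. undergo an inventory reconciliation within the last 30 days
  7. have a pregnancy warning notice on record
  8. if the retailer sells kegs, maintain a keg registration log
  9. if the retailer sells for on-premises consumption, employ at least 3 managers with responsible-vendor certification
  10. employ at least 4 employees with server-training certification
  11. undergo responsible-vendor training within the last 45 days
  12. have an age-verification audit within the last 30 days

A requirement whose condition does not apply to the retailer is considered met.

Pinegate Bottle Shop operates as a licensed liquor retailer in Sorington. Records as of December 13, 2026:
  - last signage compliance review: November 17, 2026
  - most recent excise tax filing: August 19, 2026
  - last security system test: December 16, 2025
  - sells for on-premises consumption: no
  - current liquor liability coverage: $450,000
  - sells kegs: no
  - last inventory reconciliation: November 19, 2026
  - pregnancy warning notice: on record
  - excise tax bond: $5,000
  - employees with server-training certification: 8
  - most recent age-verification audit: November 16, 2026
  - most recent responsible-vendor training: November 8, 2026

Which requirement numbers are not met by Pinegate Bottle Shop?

1

1. excise tax bond $5,000 < $10,000 → not met
2. security system test 362 days ago vs limit 365 → met
3. signage compliance review 26 days ago vs limit 30 → met
4. liquor liability coverage $450,000 ≥ $450,000 → met
5. excise tax filing 116 days ago vs limit 120 → met
6. inventory reconciliation 24 days ago vs limit 30 → met
7. pregnancy warning notice present → met
8. condition 'sells kegs' does not hold → requirement n/a → met
9. condition 'sells for on-premises consumption' does not hold → requirement n/a → met
10. employees with server-training certification 8 ≥ 4 → met
11. responsible-vendor training 35 days ago vs limit 45 → met
12. age-verification audit 27 days ago vs limit 30 → met
Not met: 1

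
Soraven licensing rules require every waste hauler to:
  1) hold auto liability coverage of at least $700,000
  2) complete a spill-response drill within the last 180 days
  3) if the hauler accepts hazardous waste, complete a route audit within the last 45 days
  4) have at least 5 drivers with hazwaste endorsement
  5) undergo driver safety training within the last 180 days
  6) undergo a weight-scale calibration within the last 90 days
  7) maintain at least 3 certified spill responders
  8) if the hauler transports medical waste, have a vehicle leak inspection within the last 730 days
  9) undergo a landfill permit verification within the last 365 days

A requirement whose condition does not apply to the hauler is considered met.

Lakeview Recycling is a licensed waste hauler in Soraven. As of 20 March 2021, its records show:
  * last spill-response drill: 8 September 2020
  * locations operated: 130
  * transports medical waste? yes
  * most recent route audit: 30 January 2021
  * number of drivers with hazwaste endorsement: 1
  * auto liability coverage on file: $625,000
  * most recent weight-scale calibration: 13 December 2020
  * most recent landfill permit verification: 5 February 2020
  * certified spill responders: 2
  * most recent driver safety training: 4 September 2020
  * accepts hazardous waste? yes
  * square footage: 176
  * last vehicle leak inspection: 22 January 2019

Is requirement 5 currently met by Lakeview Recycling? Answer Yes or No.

5. driver safety training 197 days ago vs limit 180 → not met

No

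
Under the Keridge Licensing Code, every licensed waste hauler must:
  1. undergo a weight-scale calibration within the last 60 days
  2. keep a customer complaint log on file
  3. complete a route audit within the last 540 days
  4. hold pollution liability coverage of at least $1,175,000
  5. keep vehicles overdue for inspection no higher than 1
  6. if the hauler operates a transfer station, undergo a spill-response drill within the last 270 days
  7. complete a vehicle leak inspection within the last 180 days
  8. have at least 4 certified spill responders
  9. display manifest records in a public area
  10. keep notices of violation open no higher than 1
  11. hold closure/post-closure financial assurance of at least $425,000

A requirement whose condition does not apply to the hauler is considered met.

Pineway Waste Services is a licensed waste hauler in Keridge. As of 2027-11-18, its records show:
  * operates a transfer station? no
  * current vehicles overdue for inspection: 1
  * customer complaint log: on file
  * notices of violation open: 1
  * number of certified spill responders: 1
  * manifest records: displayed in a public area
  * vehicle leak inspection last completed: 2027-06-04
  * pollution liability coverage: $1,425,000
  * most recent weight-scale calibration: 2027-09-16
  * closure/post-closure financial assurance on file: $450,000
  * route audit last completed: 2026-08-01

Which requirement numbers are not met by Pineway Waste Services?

1. weight-scale calibration 63 days ago vs limit 60 → not met
2. customer complaint log present → met
3. route audit 474 days ago vs limit 540 → met
4. pollution liability coverage $1,425,000 ≥ $1,175,000 → met
5. vehicles overdue for inspection 1 ≤ 1 → met
6. condition 'operates a transfer station' does not hold → requirement n/a → met
7. vehicle leak inspection 167 days ago vs limit 180 → met
8. certified spill responders 1 < 4 → not met
9. manifest records present → met
10. notices of violation open 1 ≤ 1 → met
11. closure/post-closure financial assurance $450,000 ≥ $425,000 → met
Not met: 1, 8

1, 8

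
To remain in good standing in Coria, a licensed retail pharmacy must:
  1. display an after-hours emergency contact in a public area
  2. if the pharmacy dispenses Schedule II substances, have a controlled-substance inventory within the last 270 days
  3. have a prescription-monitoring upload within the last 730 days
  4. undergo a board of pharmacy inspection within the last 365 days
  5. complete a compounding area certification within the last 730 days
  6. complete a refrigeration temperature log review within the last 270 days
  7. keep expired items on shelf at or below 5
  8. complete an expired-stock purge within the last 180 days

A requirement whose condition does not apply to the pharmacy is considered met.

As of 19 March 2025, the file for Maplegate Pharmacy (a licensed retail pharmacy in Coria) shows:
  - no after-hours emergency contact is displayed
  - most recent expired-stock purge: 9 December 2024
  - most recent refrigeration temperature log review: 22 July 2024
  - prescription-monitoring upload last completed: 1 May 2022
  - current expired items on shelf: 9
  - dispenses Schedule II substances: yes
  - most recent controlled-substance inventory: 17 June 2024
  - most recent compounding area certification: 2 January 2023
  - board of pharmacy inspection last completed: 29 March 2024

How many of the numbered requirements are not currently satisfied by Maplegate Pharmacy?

1. after-hours emergency contact absent → not met
2. condition 'dispenses Schedule II substances' holds; controlled-substance inventory 275 days ago vs limit 270 → not met
3. prescription-monitoring upload 1053 days ago vs limit 730 → not met
4. board of pharmacy inspection 355 days ago vs limit 365 → met
5. compounding area certification 807 days ago vs limit 730 → not met
6. refrigeration temperature log review 240 days ago vs limit 270 → met
7. expired items on shelf 9 > 5 → not met
8. expired-stock purge 100 days ago vs limit 180 → met
Not met: 5 of 8

5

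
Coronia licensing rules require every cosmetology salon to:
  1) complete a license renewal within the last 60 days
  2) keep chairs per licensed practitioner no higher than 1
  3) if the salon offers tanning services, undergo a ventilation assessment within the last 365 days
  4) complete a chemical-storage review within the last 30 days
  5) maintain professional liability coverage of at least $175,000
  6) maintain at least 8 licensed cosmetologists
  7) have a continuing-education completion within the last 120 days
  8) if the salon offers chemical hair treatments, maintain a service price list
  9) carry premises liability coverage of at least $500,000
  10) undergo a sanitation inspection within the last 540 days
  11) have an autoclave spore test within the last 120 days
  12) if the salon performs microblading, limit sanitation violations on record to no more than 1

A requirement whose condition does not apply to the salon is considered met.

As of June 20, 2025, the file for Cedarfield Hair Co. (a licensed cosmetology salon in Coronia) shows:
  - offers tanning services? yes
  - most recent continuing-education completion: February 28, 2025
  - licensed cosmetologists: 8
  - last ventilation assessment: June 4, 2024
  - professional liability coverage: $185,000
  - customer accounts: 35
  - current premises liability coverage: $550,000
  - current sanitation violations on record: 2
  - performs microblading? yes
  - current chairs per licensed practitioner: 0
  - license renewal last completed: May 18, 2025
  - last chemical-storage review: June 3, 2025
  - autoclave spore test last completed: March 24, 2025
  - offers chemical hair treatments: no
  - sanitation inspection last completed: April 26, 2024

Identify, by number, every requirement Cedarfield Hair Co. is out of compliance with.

3, 12

1. license renewal 33 days ago vs limit 60 → met
2. chairs per licensed practitioner 0 ≤ 1 → met
3. condition 'offers tanning services' holds; ventilation assessment 381 days ago vs limit 365 → not met
4. chemical-storage review 17 days ago vs limit 30 → met
5. professional liability coverage $185,000 ≥ $175,000 → met
6. licensed cosmetologists 8 ≥ 8 → met
7. continuing-education completion 112 days ago vs limit 120 → met
8. condition 'offers chemical hair treatments' does not hold → requirement n/a → met
9. premises liability coverage $550,000 ≥ $500,000 → met
10. sanitation inspection 420 days ago vs limit 540 → met
11. autoclave spore test 88 days ago vs limit 120 → met
12. condition 'performs microblading' holds; sanitation violations on record 2 > 1 → not met
Not met: 3, 12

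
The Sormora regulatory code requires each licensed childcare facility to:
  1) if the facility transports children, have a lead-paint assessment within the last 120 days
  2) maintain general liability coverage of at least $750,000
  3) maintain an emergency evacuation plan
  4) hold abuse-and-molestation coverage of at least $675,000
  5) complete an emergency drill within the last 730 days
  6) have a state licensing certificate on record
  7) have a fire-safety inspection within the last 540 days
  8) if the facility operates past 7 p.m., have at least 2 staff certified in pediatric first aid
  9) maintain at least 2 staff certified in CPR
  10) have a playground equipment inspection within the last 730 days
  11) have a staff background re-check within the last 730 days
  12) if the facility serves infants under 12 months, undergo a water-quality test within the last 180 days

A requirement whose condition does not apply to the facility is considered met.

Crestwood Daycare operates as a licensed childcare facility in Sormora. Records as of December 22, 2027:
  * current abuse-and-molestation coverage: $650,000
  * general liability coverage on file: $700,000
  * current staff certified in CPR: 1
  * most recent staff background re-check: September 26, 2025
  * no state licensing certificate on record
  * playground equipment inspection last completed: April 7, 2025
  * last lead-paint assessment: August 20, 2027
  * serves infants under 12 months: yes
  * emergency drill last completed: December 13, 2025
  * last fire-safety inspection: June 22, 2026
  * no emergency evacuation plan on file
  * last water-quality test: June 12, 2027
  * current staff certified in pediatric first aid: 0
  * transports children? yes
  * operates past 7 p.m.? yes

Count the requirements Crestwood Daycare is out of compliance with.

12

1. condition 'transports children' holds; lead-paint assessment 124 days ago vs limit 120 → not met
2. general liability coverage $700,000 < $750,000 → not met
3. emergency evacuation plan absent → not met
4. abuse-and-molestation coverage $650,000 < $675,000 → not met
5. emergency drill 739 days ago vs limit 730 → not met
6. state licensing certificate absent → not met
7. fire-safety inspection 548 days ago vs limit 540 → not met
8. condition 'operates past 7 p.m.' holds; staff certified in pediatric first aid 0 < 2 → not met
9. staff certified in CPR 1 < 2 → not met
10. playground equipment inspection 989 days ago vs limit 730 → not met
11. staff background re-check 817 days ago vs limit 730 → not met
12. condition 'serves infants under 12 months' holds; water-quality test 193 days ago vs limit 180 → not met
Not met: 12 of 12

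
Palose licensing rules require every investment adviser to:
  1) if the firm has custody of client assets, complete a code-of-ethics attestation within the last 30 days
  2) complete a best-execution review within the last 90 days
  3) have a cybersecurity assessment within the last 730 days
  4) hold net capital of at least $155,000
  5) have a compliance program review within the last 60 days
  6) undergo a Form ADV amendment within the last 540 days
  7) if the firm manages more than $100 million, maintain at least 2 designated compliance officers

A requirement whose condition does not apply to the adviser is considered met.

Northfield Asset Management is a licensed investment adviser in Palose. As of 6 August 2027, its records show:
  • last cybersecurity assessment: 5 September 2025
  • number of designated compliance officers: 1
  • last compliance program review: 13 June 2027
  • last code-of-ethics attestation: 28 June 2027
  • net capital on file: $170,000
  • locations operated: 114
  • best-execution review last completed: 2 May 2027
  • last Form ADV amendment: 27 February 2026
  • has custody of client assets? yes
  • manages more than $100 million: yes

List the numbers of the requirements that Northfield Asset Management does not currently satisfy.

1. condition 'has custody of client assets' holds; code-of-ethics attestation 39 days ago vs limit 30 → not met
2. best-execution review 96 days ago vs limit 90 → not met
3. cybersecurity assessment 700 days ago vs limit 730 → met
4. net capital $170,000 ≥ $155,000 → met
5. compliance program review 54 days ago vs limit 60 → met
6. Form ADV amendment 525 days ago vs limit 540 → met
7. condition 'manages more than $100 million' holds; designated compliance officers 1 < 2 → not met
Not met: 1, 2, 7

1, 2, 7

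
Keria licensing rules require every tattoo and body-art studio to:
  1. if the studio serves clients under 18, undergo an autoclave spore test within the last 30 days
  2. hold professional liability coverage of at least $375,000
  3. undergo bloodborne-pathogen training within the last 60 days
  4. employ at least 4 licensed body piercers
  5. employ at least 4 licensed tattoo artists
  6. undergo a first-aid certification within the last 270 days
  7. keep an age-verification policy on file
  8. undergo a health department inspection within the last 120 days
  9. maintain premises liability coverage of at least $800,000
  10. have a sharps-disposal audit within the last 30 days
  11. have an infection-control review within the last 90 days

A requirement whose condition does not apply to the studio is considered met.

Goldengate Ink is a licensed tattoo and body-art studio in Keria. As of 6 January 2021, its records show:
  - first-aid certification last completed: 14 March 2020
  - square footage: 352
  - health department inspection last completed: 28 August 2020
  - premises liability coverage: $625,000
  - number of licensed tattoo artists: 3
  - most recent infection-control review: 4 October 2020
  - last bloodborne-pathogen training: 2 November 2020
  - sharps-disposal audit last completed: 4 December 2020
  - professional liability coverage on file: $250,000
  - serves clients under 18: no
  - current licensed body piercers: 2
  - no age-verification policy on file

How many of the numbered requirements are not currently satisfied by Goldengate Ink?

10

1. condition 'serves clients under 18' does not hold → requirement n/a → met
2. professional liability coverage $250,000 < $375,000 → not met
3. bloodborne-pathogen training 65 days ago vs limit 60 → not met
4. licensed body piercers 2 < 4 → not met
5. licensed tattoo artists 3 < 4 → not met
6. first-aid certification 298 days ago vs limit 270 → not met
7. age-verification policy absent → not met
8. health department inspection 131 days ago vs limit 120 → not met
9. premises liability coverage $625,000 < $800,000 → not met
10. sharps-disposal audit 33 days ago vs limit 30 → not met
11. infection-control review 94 days ago vs limit 90 → not met
Not met: 10 of 11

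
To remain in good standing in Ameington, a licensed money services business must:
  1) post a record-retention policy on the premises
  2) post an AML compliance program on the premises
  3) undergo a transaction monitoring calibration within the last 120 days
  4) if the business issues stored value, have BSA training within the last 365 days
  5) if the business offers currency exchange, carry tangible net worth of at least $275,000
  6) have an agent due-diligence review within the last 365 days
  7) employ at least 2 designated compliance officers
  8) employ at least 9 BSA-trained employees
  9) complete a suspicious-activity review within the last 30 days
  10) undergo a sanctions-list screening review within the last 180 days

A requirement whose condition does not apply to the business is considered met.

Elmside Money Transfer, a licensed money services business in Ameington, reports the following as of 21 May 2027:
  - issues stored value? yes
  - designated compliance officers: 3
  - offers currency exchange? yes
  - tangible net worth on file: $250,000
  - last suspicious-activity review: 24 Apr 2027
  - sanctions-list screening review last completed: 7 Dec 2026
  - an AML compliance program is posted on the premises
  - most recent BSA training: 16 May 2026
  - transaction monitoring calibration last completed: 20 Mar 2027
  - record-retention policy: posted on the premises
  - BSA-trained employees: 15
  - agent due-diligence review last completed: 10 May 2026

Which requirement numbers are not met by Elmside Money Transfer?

1. record-retention policy present → met
2. AML compliance program present → met
3. transaction monitoring calibration 62 days ago vs limit 120 → met
4. condition 'issues stored value' holds; BSA training 370 days ago vs limit 365 → not met
5. condition 'offers currency exchange' holds; tangible net worth $250,000 < $275,000 → not met
6. agent due-diligence review 376 days ago vs limit 365 → not met
7. designated compliance officers 3 ≥ 2 → met
8. BSA-trained employees 15 ≥ 9 → met
9. suspicious-activity review 27 days ago vs limit 30 → met
10. sanctions-list screening review 165 days ago vs limit 180 → met
Not met: 4, 5, 6

4, 5, 6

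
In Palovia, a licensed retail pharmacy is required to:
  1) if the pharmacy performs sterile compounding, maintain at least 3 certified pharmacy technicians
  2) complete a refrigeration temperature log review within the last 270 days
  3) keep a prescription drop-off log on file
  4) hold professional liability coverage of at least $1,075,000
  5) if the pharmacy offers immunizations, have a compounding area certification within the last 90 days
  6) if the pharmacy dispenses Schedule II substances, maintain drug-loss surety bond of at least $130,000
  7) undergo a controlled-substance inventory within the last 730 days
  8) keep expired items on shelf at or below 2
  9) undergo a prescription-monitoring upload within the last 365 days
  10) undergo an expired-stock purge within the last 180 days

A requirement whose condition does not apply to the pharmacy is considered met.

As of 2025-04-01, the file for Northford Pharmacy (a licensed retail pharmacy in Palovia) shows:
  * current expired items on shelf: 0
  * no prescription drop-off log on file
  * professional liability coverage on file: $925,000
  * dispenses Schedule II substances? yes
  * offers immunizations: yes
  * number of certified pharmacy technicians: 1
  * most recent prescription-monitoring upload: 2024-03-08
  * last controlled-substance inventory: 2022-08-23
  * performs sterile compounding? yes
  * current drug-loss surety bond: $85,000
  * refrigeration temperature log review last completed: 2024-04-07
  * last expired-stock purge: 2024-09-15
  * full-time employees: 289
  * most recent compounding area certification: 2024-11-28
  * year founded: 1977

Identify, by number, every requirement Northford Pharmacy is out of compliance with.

1, 2, 3, 4, 5, 6, 7, 9, 10

1. condition 'performs sterile compounding' holds; certified pharmacy technicians 1 < 3 → not met
2. refrigeration temperature log review 359 days ago vs limit 270 → not met
3. prescription drop-off log absent → not met
4. professional liability coverage $925,000 < $1,075,000 → not met
5. condition 'offers immunizations' holds; compounding area certification 124 days ago vs limit 90 → not met
6. condition 'dispenses Schedule II substances' holds; drug-loss surety bond $85,000 < $130,000 → not met
7. controlled-substance inventory 952 days ago vs limit 730 → not met
8. expired items on shelf 0 ≤ 2 → met
9. prescription-monitoring upload 389 days ago vs limit 365 → not met
10. expired-stock purge 198 days ago vs limit 180 → not met
Not met: 1, 2, 3, 4, 5, 6, 7, 9, 10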